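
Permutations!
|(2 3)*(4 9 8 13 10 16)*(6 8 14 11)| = 18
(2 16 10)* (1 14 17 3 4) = (1 14 17 3 4)(2 16 10) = [0, 14, 16, 4, 1, 5, 6, 7, 8, 9, 2, 11, 12, 13, 17, 15, 10, 3]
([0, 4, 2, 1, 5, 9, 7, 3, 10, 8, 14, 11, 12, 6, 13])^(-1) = (1 3 7 6 13 14 10 8 9 5 4)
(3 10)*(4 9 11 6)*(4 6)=[0, 1, 2, 10, 9, 5, 6, 7, 8, 11, 3, 4]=(3 10)(4 9 11)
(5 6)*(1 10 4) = (1 10 4)(5 6) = [0, 10, 2, 3, 1, 6, 5, 7, 8, 9, 4]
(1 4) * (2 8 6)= (1 4)(2 8 6)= [0, 4, 8, 3, 1, 5, 2, 7, 6]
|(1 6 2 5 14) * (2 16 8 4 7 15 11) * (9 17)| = |(1 6 16 8 4 7 15 11 2 5 14)(9 17)| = 22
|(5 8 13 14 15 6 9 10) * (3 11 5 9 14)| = 30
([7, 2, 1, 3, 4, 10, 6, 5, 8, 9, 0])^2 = (0 5)(7 10)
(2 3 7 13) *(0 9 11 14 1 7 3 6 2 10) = (0 9 11 14 1 7 13 10)(2 6) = [9, 7, 6, 3, 4, 5, 2, 13, 8, 11, 0, 14, 12, 10, 1]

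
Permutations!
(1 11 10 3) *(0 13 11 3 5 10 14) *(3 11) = (0 13 3 1 11 14)(5 10) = [13, 11, 2, 1, 4, 10, 6, 7, 8, 9, 5, 14, 12, 3, 0]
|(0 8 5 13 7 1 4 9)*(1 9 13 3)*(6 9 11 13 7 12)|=12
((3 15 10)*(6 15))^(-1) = ((3 6 15 10))^(-1) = (3 10 15 6)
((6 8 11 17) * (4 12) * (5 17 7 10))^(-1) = (4 12)(5 10 7 11 8 6 17)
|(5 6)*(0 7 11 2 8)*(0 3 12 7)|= |(2 8 3 12 7 11)(5 6)|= 6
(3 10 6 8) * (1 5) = (1 5)(3 10 6 8) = [0, 5, 2, 10, 4, 1, 8, 7, 3, 9, 6]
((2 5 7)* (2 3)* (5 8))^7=((2 8 5 7 3))^7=(2 5 3 8 7)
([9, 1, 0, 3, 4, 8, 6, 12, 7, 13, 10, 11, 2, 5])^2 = (0 13 8 12)(2 9 5 7)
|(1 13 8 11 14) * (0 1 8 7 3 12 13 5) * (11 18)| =12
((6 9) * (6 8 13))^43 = (6 13 8 9)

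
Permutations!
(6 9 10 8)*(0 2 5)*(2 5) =[5, 1, 2, 3, 4, 0, 9, 7, 6, 10, 8] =(0 5)(6 9 10 8)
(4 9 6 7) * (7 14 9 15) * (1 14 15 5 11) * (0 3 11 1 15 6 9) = (0 3 11 15 7 4 5 1 14) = [3, 14, 2, 11, 5, 1, 6, 4, 8, 9, 10, 15, 12, 13, 0, 7]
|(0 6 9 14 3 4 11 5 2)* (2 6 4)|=|(0 4 11 5 6 9 14 3 2)|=9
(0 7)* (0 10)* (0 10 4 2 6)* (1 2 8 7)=(10)(0 1 2 6)(4 8 7)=[1, 2, 6, 3, 8, 5, 0, 4, 7, 9, 10]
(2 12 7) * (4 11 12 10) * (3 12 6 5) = [0, 1, 10, 12, 11, 3, 5, 2, 8, 9, 4, 6, 7] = (2 10 4 11 6 5 3 12 7)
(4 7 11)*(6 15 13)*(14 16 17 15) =(4 7 11)(6 14 16 17 15 13) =[0, 1, 2, 3, 7, 5, 14, 11, 8, 9, 10, 4, 12, 6, 16, 13, 17, 15]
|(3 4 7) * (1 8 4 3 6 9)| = |(1 8 4 7 6 9)| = 6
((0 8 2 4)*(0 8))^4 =(2 4 8)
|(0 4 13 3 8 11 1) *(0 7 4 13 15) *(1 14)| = 10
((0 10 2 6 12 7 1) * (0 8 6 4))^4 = (1 7 12 6 8) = ((0 10 2 4)(1 8 6 12 7))^4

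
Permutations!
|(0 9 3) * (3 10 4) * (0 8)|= |(0 9 10 4 3 8)|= 6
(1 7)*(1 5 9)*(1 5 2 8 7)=(2 8 7)(5 9)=[0, 1, 8, 3, 4, 9, 6, 2, 7, 5]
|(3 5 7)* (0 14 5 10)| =|(0 14 5 7 3 10)| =6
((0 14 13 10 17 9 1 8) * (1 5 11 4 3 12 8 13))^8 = (0 11 13 12 9 14 4 10 8 5 1 3 17)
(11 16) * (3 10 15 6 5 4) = [0, 1, 2, 10, 3, 4, 5, 7, 8, 9, 15, 16, 12, 13, 14, 6, 11] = (3 10 15 6 5 4)(11 16)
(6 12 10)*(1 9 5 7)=(1 9 5 7)(6 12 10)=[0, 9, 2, 3, 4, 7, 12, 1, 8, 5, 6, 11, 10]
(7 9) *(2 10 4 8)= (2 10 4 8)(7 9)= [0, 1, 10, 3, 8, 5, 6, 9, 2, 7, 4]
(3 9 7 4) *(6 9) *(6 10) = (3 10 6 9 7 4) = [0, 1, 2, 10, 3, 5, 9, 4, 8, 7, 6]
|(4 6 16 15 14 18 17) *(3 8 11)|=21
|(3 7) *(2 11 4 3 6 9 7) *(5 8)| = 12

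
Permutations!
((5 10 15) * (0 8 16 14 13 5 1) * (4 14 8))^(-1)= ((0 4 14 13 5 10 15 1)(8 16))^(-1)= (0 1 15 10 5 13 14 4)(8 16)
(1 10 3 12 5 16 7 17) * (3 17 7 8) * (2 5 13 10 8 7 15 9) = (1 8 3 12 13 10 17)(2 5 16 7 15 9) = [0, 8, 5, 12, 4, 16, 6, 15, 3, 2, 17, 11, 13, 10, 14, 9, 7, 1]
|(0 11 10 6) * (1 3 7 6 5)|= 8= |(0 11 10 5 1 3 7 6)|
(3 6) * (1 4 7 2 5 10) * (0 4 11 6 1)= (0 4 7 2 5 10)(1 11 6 3)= [4, 11, 5, 1, 7, 10, 3, 2, 8, 9, 0, 6]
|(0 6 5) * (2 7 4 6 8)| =7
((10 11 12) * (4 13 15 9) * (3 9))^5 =((3 9 4 13 15)(10 11 12))^5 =(15)(10 12 11)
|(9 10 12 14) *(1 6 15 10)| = |(1 6 15 10 12 14 9)| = 7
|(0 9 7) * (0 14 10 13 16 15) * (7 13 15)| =|(0 9 13 16 7 14 10 15)| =8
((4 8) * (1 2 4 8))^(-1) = ((8)(1 2 4))^(-1) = (8)(1 4 2)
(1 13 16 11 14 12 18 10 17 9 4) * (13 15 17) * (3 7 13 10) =[0, 15, 2, 7, 1, 5, 6, 13, 8, 4, 10, 14, 18, 16, 12, 17, 11, 9, 3] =(1 15 17 9 4)(3 7 13 16 11 14 12 18)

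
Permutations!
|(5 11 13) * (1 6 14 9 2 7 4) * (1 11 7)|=5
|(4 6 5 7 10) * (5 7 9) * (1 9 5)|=4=|(1 9)(4 6 7 10)|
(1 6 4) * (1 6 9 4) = (1 9 4 6) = [0, 9, 2, 3, 6, 5, 1, 7, 8, 4]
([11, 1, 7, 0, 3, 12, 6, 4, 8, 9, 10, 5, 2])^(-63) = (0 11 5 12 2 7 4 3)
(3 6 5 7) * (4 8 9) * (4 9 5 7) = (9)(3 6 7)(4 8 5) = [0, 1, 2, 6, 8, 4, 7, 3, 5, 9]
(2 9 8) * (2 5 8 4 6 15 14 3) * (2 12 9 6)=(2 6 15 14 3 12 9 4)(5 8)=[0, 1, 6, 12, 2, 8, 15, 7, 5, 4, 10, 11, 9, 13, 3, 14]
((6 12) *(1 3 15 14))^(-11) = ((1 3 15 14)(6 12))^(-11) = (1 3 15 14)(6 12)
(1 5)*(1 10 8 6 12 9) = (1 5 10 8 6 12 9) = [0, 5, 2, 3, 4, 10, 12, 7, 6, 1, 8, 11, 9]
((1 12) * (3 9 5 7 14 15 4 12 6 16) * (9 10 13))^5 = ((1 6 16 3 10 13 9 5 7 14 15 4 12))^5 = (1 13 15 16 5 12 10 14 6 9 4 3 7)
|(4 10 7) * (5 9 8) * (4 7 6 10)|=6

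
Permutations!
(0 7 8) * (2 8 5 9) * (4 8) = (0 7 5 9 2 4 8) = [7, 1, 4, 3, 8, 9, 6, 5, 0, 2]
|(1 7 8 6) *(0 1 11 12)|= 7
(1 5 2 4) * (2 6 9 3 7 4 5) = (1 2 5 6 9 3 7 4) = [0, 2, 5, 7, 1, 6, 9, 4, 8, 3]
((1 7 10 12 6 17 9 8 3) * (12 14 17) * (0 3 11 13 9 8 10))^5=((0 3 1 7)(6 12)(8 11 13 9 10 14 17))^5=(0 3 1 7)(6 12)(8 14 9 11 17 10 13)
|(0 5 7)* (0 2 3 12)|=|(0 5 7 2 3 12)|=6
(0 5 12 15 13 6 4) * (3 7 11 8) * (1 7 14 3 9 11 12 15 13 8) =[5, 7, 2, 14, 0, 15, 4, 12, 9, 11, 10, 1, 13, 6, 3, 8] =(0 5 15 8 9 11 1 7 12 13 6 4)(3 14)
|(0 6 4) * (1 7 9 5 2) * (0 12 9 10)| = |(0 6 4 12 9 5 2 1 7 10)| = 10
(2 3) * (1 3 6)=(1 3 2 6)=[0, 3, 6, 2, 4, 5, 1]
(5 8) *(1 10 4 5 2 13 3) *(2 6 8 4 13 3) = [0, 10, 3, 1, 5, 4, 8, 7, 6, 9, 13, 11, 12, 2] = (1 10 13 2 3)(4 5)(6 8)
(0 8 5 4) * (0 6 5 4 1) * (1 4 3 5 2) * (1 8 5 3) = (0 5 4 6 2 8 1) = [5, 0, 8, 3, 6, 4, 2, 7, 1]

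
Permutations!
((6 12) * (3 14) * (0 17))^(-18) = (17)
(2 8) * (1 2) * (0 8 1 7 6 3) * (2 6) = (0 8 7 2 1 6 3) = [8, 6, 1, 0, 4, 5, 3, 2, 7]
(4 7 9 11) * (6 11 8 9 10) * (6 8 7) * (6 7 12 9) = (4 7 10 8 6 11)(9 12) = [0, 1, 2, 3, 7, 5, 11, 10, 6, 12, 8, 4, 9]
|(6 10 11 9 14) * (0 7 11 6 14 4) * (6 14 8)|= |(0 7 11 9 4)(6 10 14 8)|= 20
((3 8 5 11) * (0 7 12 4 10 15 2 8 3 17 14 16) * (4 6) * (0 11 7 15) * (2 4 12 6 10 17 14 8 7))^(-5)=((0 15 4 17 8 5 2 7 6 12 10)(11 14 16))^(-5)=(0 2 15 7 4 6 17 12 8 10 5)(11 14 16)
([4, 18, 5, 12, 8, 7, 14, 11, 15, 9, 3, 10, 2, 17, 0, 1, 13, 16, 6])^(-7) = (0 4 8 15 1 18 6 14)(13 16 17)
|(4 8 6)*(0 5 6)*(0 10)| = |(0 5 6 4 8 10)| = 6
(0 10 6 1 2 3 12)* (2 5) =[10, 5, 3, 12, 4, 2, 1, 7, 8, 9, 6, 11, 0] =(0 10 6 1 5 2 3 12)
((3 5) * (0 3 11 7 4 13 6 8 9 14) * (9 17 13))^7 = (0 14 9 4 7 11 5 3)(6 13 17 8)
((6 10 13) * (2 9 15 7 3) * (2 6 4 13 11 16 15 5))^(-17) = (2 9 5)(3 16 6 15 10 7 11)(4 13)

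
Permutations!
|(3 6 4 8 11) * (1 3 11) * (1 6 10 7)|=12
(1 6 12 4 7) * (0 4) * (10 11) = (0 4 7 1 6 12)(10 11) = [4, 6, 2, 3, 7, 5, 12, 1, 8, 9, 11, 10, 0]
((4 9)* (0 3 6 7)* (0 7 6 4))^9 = (0 3 4 9)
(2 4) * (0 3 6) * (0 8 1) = (0 3 6 8 1)(2 4) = [3, 0, 4, 6, 2, 5, 8, 7, 1]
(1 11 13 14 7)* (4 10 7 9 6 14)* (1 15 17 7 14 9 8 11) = (4 10 14 8 11 13)(6 9)(7 15 17) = [0, 1, 2, 3, 10, 5, 9, 15, 11, 6, 14, 13, 12, 4, 8, 17, 16, 7]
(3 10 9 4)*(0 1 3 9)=(0 1 3 10)(4 9)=[1, 3, 2, 10, 9, 5, 6, 7, 8, 4, 0]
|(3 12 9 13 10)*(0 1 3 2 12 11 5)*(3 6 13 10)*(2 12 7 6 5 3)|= |(0 1 5)(2 7 6 13)(3 11)(9 10 12)|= 12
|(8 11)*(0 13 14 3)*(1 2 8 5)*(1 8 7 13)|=21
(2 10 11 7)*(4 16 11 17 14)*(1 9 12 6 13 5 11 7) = (1 9 12 6 13 5 11)(2 10 17 14 4 16 7) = [0, 9, 10, 3, 16, 11, 13, 2, 8, 12, 17, 1, 6, 5, 4, 15, 7, 14]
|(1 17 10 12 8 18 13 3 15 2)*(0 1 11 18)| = 6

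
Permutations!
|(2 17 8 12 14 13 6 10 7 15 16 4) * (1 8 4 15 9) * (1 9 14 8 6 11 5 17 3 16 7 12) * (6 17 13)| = |(1 17 4 2 3 16 15 7 14 6 10 12 8)(5 13 11)| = 39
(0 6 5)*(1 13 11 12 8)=[6, 13, 2, 3, 4, 0, 5, 7, 1, 9, 10, 12, 8, 11]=(0 6 5)(1 13 11 12 8)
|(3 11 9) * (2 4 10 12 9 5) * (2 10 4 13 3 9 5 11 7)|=12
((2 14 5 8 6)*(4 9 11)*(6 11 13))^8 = ((2 14 5 8 11 4 9 13 6))^8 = (2 6 13 9 4 11 8 5 14)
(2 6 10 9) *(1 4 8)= (1 4 8)(2 6 10 9)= [0, 4, 6, 3, 8, 5, 10, 7, 1, 2, 9]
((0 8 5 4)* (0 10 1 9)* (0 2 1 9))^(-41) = (0 1 2 9 10 4 5 8)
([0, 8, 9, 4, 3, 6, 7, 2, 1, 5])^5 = (9)(1 8)(3 4)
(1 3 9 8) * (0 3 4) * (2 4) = (0 3 9 8 1 2 4) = [3, 2, 4, 9, 0, 5, 6, 7, 1, 8]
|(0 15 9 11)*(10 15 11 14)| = 4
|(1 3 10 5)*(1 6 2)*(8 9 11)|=|(1 3 10 5 6 2)(8 9 11)|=6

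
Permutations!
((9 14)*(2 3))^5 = ((2 3)(9 14))^5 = (2 3)(9 14)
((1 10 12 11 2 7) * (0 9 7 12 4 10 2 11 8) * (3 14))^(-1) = (0 8 12 2 1 7 9)(3 14)(4 10)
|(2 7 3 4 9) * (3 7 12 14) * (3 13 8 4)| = |(2 12 14 13 8 4 9)| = 7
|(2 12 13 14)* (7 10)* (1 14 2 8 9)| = |(1 14 8 9)(2 12 13)(7 10)| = 12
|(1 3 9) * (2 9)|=4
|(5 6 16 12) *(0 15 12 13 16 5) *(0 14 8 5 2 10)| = 18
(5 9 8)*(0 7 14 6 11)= (0 7 14 6 11)(5 9 8)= [7, 1, 2, 3, 4, 9, 11, 14, 5, 8, 10, 0, 12, 13, 6]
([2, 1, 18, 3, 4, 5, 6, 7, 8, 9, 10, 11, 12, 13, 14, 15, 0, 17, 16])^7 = (0 16 18 2)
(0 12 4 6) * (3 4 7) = (0 12 7 3 4 6) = [12, 1, 2, 4, 6, 5, 0, 3, 8, 9, 10, 11, 7]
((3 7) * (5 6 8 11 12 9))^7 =(3 7)(5 6 8 11 12 9)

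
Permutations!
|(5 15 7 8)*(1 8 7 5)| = |(1 8)(5 15)| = 2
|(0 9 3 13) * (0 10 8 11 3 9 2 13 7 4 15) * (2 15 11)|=4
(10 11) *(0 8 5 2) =(0 8 5 2)(10 11) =[8, 1, 0, 3, 4, 2, 6, 7, 5, 9, 11, 10]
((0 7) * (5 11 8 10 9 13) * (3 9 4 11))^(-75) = ((0 7)(3 9 13 5)(4 11 8 10))^(-75) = (0 7)(3 9 13 5)(4 11 8 10)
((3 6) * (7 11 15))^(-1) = (3 6)(7 15 11)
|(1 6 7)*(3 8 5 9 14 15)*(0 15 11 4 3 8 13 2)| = 33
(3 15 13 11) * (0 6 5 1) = (0 6 5 1)(3 15 13 11) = [6, 0, 2, 15, 4, 1, 5, 7, 8, 9, 10, 3, 12, 11, 14, 13]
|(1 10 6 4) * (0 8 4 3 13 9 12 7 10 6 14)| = 12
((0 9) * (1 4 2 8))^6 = (9)(1 2)(4 8)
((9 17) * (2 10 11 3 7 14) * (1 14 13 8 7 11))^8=(17)(7 8 13)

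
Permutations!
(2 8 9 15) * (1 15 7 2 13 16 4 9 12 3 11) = (1 15 13 16 4 9 7 2 8 12 3 11) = [0, 15, 8, 11, 9, 5, 6, 2, 12, 7, 10, 1, 3, 16, 14, 13, 4]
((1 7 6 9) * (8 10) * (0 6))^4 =((0 6 9 1 7)(8 10))^4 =(10)(0 7 1 9 6)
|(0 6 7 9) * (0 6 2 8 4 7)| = |(0 2 8 4 7 9 6)| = 7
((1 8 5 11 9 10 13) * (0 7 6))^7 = (13)(0 7 6)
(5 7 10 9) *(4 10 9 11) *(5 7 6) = (4 10 11)(5 6)(7 9) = [0, 1, 2, 3, 10, 6, 5, 9, 8, 7, 11, 4]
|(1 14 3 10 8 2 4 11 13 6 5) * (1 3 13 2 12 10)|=|(1 14 13 6 5 3)(2 4 11)(8 12 10)|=6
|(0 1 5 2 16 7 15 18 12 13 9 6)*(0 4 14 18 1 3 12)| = 18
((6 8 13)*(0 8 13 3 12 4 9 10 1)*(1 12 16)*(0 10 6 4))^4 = ((0 8 3 16 1 10 12)(4 9 6 13))^4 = (0 1 8 10 3 12 16)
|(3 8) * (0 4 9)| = |(0 4 9)(3 8)| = 6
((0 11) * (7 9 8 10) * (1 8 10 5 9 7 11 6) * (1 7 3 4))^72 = ((0 6 7 3 4 1 8 5 9 10 11))^72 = (0 8 6 5 7 9 3 10 4 11 1)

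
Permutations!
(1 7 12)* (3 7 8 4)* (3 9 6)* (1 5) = (1 8 4 9 6 3 7 12 5) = [0, 8, 2, 7, 9, 1, 3, 12, 4, 6, 10, 11, 5]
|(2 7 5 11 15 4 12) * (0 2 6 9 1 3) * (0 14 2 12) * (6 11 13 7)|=|(0 12 11 15 4)(1 3 14 2 6 9)(5 13 7)|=30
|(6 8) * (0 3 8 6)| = 3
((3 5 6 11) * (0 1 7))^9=((0 1 7)(3 5 6 11))^9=(3 5 6 11)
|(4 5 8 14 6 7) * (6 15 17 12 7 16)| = |(4 5 8 14 15 17 12 7)(6 16)| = 8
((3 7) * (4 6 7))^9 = ((3 4 6 7))^9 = (3 4 6 7)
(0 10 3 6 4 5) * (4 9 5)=[10, 1, 2, 6, 4, 0, 9, 7, 8, 5, 3]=(0 10 3 6 9 5)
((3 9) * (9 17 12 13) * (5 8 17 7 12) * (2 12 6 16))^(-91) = (2 7 13 16 3 12 6 9)(5 17 8)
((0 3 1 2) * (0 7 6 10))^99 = (0 3 1 2 7 6 10)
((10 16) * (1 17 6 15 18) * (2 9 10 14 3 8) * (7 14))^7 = ((1 17 6 15 18)(2 9 10 16 7 14 3 8))^7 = (1 6 18 17 15)(2 8 3 14 7 16 10 9)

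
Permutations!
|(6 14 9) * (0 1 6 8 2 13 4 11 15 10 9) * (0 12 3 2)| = |(0 1 6 14 12 3 2 13 4 11 15 10 9 8)| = 14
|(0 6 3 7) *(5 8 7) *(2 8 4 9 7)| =14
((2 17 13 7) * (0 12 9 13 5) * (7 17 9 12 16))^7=((0 16 7 2 9 13 17 5))^7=(0 5 17 13 9 2 7 16)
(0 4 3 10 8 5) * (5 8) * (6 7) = (0 4 3 10 5)(6 7) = [4, 1, 2, 10, 3, 0, 7, 6, 8, 9, 5]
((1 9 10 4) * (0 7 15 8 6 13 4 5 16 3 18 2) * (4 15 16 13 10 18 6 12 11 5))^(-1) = ((0 7 16 3 6 10 4 1 9 18 2)(5 13 15 8 12 11))^(-1) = (0 2 18 9 1 4 10 6 3 16 7)(5 11 12 8 15 13)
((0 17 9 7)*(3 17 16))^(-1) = (0 7 9 17 3 16)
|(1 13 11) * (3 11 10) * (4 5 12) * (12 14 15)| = 5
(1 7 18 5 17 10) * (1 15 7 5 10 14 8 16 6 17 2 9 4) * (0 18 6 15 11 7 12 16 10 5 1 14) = [18, 1, 9, 3, 14, 2, 17, 6, 10, 4, 11, 7, 16, 13, 8, 12, 15, 0, 5] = (0 18 5 2 9 4 14 8 10 11 7 6 17)(12 16 15)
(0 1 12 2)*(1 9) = [9, 12, 0, 3, 4, 5, 6, 7, 8, 1, 10, 11, 2] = (0 9 1 12 2)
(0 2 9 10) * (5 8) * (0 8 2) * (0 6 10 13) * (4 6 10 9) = (0 10 8 5 2 4 6 9 13) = [10, 1, 4, 3, 6, 2, 9, 7, 5, 13, 8, 11, 12, 0]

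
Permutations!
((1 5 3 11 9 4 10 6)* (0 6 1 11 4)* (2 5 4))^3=(0 9 11 6)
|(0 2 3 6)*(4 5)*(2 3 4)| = |(0 3 6)(2 4 5)| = 3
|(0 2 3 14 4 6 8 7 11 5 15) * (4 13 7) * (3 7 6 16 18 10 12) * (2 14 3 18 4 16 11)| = 30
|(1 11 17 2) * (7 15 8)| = 12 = |(1 11 17 2)(7 15 8)|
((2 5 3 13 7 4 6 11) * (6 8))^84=((2 5 3 13 7 4 8 6 11))^84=(2 13 8)(3 4 11)(5 7 6)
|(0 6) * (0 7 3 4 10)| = 6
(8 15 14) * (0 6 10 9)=(0 6 10 9)(8 15 14)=[6, 1, 2, 3, 4, 5, 10, 7, 15, 0, 9, 11, 12, 13, 8, 14]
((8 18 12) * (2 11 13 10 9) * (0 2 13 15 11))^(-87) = ((0 2)(8 18 12)(9 13 10)(11 15))^(-87) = (18)(0 2)(11 15)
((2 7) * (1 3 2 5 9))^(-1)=(1 9 5 7 2 3)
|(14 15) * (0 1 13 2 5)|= |(0 1 13 2 5)(14 15)|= 10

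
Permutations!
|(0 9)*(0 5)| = |(0 9 5)| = 3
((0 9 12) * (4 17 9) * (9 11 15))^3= (0 11 12 17 9 4 15)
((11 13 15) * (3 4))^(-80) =((3 4)(11 13 15))^(-80) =(11 13 15)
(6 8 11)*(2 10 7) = (2 10 7)(6 8 11) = [0, 1, 10, 3, 4, 5, 8, 2, 11, 9, 7, 6]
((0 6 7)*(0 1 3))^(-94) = ((0 6 7 1 3))^(-94) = (0 6 7 1 3)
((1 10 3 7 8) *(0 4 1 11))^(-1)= (0 11 8 7 3 10 1 4)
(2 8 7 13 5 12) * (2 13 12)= [0, 1, 8, 3, 4, 2, 6, 12, 7, 9, 10, 11, 13, 5]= (2 8 7 12 13 5)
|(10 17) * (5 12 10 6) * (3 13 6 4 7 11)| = |(3 13 6 5 12 10 17 4 7 11)| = 10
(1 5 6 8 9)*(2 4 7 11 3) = (1 5 6 8 9)(2 4 7 11 3) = [0, 5, 4, 2, 7, 6, 8, 11, 9, 1, 10, 3]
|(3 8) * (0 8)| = 3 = |(0 8 3)|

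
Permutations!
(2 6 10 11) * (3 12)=[0, 1, 6, 12, 4, 5, 10, 7, 8, 9, 11, 2, 3]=(2 6 10 11)(3 12)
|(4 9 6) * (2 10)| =6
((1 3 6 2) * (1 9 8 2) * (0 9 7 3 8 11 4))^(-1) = ((0 9 11 4)(1 8 2 7 3 6))^(-1) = (0 4 11 9)(1 6 3 7 2 8)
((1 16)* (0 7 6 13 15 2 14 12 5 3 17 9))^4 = (0 15 5)(2 3 7)(6 14 17)(9 13 12) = ((0 7 6 13 15 2 14 12 5 3 17 9)(1 16))^4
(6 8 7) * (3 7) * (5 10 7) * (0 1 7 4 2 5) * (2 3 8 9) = (0 1 7 6 9 2 5 10 4 3) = [1, 7, 5, 0, 3, 10, 9, 6, 8, 2, 4]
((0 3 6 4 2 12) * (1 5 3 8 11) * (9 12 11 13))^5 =((0 8 13 9 12)(1 5 3 6 4 2 11))^5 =(13)(1 2 6 5 11 4 3)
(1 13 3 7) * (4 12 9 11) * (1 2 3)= (1 13)(2 3 7)(4 12 9 11)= [0, 13, 3, 7, 12, 5, 6, 2, 8, 11, 10, 4, 9, 1]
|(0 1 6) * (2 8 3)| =3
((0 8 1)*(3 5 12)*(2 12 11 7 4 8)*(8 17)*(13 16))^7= ((0 2 12 3 5 11 7 4 17 8 1)(13 16))^7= (0 4 3 1 7 12 8 11 2 17 5)(13 16)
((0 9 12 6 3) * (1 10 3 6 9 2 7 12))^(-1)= (0 3 10 1 9 12 7 2)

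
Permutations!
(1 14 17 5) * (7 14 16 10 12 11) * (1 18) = (1 16 10 12 11 7 14 17 5 18) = [0, 16, 2, 3, 4, 18, 6, 14, 8, 9, 12, 7, 11, 13, 17, 15, 10, 5, 1]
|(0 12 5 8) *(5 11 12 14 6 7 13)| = 14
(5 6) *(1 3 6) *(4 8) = (1 3 6 5)(4 8) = [0, 3, 2, 6, 8, 1, 5, 7, 4]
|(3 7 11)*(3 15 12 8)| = 6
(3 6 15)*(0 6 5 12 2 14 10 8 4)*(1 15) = (0 6 1 15 3 5 12 2 14 10 8 4) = [6, 15, 14, 5, 0, 12, 1, 7, 4, 9, 8, 11, 2, 13, 10, 3]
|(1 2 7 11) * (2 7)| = |(1 7 11)| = 3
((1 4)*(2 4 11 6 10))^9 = ((1 11 6 10 2 4))^9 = (1 10)(2 11)(4 6)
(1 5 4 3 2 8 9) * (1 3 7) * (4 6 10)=(1 5 6 10 4 7)(2 8 9 3)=[0, 5, 8, 2, 7, 6, 10, 1, 9, 3, 4]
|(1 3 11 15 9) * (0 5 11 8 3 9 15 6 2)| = 10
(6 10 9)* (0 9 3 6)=(0 9)(3 6 10)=[9, 1, 2, 6, 4, 5, 10, 7, 8, 0, 3]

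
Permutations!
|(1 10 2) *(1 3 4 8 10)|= |(2 3 4 8 10)|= 5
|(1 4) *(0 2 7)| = 6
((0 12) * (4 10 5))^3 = ((0 12)(4 10 5))^3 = (0 12)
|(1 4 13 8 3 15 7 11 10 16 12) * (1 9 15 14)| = |(1 4 13 8 3 14)(7 11 10 16 12 9 15)| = 42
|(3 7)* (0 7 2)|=|(0 7 3 2)|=4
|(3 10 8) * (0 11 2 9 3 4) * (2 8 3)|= 4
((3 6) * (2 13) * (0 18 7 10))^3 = (0 10 7 18)(2 13)(3 6)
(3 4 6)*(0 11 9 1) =(0 11 9 1)(3 4 6) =[11, 0, 2, 4, 6, 5, 3, 7, 8, 1, 10, 9]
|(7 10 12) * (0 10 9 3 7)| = |(0 10 12)(3 7 9)| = 3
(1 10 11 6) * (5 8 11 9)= (1 10 9 5 8 11 6)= [0, 10, 2, 3, 4, 8, 1, 7, 11, 5, 9, 6]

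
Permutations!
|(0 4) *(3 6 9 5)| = 4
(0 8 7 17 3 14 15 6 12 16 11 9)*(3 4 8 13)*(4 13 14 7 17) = (0 14 15 6 12 16 11 9)(3 7 4 8 17 13) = [14, 1, 2, 7, 8, 5, 12, 4, 17, 0, 10, 9, 16, 3, 15, 6, 11, 13]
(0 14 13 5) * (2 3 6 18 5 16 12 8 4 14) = (0 2 3 6 18 5)(4 14 13 16 12 8) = [2, 1, 3, 6, 14, 0, 18, 7, 4, 9, 10, 11, 8, 16, 13, 15, 12, 17, 5]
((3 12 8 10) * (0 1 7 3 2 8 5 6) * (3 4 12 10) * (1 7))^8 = (0 4 5)(6 7 12)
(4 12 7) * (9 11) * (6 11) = [0, 1, 2, 3, 12, 5, 11, 4, 8, 6, 10, 9, 7] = (4 12 7)(6 11 9)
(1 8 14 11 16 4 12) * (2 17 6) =(1 8 14 11 16 4 12)(2 17 6) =[0, 8, 17, 3, 12, 5, 2, 7, 14, 9, 10, 16, 1, 13, 11, 15, 4, 6]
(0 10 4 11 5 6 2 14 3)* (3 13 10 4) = (0 4 11 5 6 2 14 13 10 3) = [4, 1, 14, 0, 11, 6, 2, 7, 8, 9, 3, 5, 12, 10, 13]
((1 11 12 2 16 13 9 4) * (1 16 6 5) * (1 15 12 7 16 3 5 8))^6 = (1 4 6 13 12 7 5)(2 16 15 11 3 8 9)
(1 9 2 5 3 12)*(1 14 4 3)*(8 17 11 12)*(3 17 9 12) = (1 12 14 4 17 11 3 8 9 2 5) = [0, 12, 5, 8, 17, 1, 6, 7, 9, 2, 10, 3, 14, 13, 4, 15, 16, 11]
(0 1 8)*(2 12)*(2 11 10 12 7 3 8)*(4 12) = (0 1 2 7 3 8)(4 12 11 10) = [1, 2, 7, 8, 12, 5, 6, 3, 0, 9, 4, 10, 11]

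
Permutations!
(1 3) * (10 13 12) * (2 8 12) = (1 3)(2 8 12 10 13) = [0, 3, 8, 1, 4, 5, 6, 7, 12, 9, 13, 11, 10, 2]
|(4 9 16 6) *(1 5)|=|(1 5)(4 9 16 6)|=4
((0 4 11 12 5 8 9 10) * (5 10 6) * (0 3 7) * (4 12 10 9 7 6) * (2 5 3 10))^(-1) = ((0 12 9 4 11 2 5 8 7)(3 6))^(-1) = (0 7 8 5 2 11 4 9 12)(3 6)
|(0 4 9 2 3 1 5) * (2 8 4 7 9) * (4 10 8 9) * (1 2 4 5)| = |(0 7 5)(2 3)(8 10)| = 6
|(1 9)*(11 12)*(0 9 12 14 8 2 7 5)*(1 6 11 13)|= |(0 9 6 11 14 8 2 7 5)(1 12 13)|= 9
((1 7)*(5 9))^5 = (1 7)(5 9)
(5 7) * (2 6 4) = (2 6 4)(5 7) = [0, 1, 6, 3, 2, 7, 4, 5]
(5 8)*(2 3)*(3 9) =[0, 1, 9, 2, 4, 8, 6, 7, 5, 3] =(2 9 3)(5 8)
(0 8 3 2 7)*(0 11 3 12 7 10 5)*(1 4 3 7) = (0 8 12 1 4 3 2 10 5)(7 11) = [8, 4, 10, 2, 3, 0, 6, 11, 12, 9, 5, 7, 1]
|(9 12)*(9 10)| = 3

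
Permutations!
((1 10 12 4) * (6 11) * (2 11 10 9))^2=((1 9 2 11 6 10 12 4))^2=(1 2 6 12)(4 9 11 10)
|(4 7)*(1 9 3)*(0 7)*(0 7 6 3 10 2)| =|(0 6 3 1 9 10 2)(4 7)| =14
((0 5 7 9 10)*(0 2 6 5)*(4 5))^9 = (2 4 7 10 6 5 9)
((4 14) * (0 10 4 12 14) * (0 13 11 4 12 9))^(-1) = (0 9 14 12 10)(4 11 13)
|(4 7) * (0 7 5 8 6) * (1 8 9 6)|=6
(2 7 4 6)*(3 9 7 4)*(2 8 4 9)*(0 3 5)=(0 3 2 9 7 5)(4 6 8)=[3, 1, 9, 2, 6, 0, 8, 5, 4, 7]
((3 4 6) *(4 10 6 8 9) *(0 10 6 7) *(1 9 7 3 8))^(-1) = (0 7 8 6 3 10)(1 4 9)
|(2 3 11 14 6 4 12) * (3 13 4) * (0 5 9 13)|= |(0 5 9 13 4 12 2)(3 11 14 6)|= 28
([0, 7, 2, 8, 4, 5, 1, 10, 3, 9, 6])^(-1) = [0, 6, 2, 8, 4, 5, 10, 1, 3, 9, 7]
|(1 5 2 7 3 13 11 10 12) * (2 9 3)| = |(1 5 9 3 13 11 10 12)(2 7)| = 8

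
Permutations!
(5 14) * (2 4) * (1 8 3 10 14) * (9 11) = [0, 8, 4, 10, 2, 1, 6, 7, 3, 11, 14, 9, 12, 13, 5] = (1 8 3 10 14 5)(2 4)(9 11)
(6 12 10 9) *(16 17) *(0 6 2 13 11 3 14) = (0 6 12 10 9 2 13 11 3 14)(16 17) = [6, 1, 13, 14, 4, 5, 12, 7, 8, 2, 9, 3, 10, 11, 0, 15, 17, 16]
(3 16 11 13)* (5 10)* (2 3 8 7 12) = (2 3 16 11 13 8 7 12)(5 10) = [0, 1, 3, 16, 4, 10, 6, 12, 7, 9, 5, 13, 2, 8, 14, 15, 11]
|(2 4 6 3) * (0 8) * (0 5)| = |(0 8 5)(2 4 6 3)| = 12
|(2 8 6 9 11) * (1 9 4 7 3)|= 9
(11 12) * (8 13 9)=(8 13 9)(11 12)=[0, 1, 2, 3, 4, 5, 6, 7, 13, 8, 10, 12, 11, 9]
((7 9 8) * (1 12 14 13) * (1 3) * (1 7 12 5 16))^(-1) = (1 16 5)(3 13 14 12 8 9 7)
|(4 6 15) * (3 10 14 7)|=|(3 10 14 7)(4 6 15)|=12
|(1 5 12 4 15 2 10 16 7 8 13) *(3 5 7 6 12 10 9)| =20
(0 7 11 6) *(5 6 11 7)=[5, 1, 2, 3, 4, 6, 0, 7, 8, 9, 10, 11]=(11)(0 5 6)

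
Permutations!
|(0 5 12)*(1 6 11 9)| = 12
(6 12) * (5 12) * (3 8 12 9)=(3 8 12 6 5 9)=[0, 1, 2, 8, 4, 9, 5, 7, 12, 3, 10, 11, 6]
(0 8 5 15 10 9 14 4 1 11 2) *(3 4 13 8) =(0 3 4 1 11 2)(5 15 10 9 14 13 8) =[3, 11, 0, 4, 1, 15, 6, 7, 5, 14, 9, 2, 12, 8, 13, 10]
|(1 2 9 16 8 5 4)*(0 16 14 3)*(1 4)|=9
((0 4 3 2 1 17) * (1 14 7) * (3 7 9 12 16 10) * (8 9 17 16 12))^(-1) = ((0 4 7 1 16 10 3 2 14 17)(8 9))^(-1) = (0 17 14 2 3 10 16 1 7 4)(8 9)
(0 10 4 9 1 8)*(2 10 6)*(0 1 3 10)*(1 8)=(0 6 2)(3 10 4 9)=[6, 1, 0, 10, 9, 5, 2, 7, 8, 3, 4]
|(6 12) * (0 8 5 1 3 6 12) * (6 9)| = |(12)(0 8 5 1 3 9 6)| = 7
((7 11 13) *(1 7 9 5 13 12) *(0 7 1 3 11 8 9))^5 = ((0 7 8 9 5 13)(3 11 12))^5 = (0 13 5 9 8 7)(3 12 11)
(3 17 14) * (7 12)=(3 17 14)(7 12)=[0, 1, 2, 17, 4, 5, 6, 12, 8, 9, 10, 11, 7, 13, 3, 15, 16, 14]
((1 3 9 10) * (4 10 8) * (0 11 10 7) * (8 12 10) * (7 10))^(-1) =(0 7 12 9 3 1 10 4 8 11)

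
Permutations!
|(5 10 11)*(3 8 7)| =3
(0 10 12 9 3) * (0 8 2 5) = [10, 1, 5, 8, 4, 0, 6, 7, 2, 3, 12, 11, 9] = (0 10 12 9 3 8 2 5)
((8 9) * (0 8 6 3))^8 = ((0 8 9 6 3))^8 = (0 6 8 3 9)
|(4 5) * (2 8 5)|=4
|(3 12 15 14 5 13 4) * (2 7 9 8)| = 28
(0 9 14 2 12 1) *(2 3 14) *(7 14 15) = (0 9 2 12 1)(3 15 7 14) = [9, 0, 12, 15, 4, 5, 6, 14, 8, 2, 10, 11, 1, 13, 3, 7]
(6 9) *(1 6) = (1 6 9) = [0, 6, 2, 3, 4, 5, 9, 7, 8, 1]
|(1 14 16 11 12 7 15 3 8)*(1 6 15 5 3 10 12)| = |(1 14 16 11)(3 8 6 15 10 12 7 5)| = 8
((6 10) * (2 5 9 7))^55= (2 7 9 5)(6 10)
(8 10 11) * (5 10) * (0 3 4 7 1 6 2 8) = [3, 6, 8, 4, 7, 10, 2, 1, 5, 9, 11, 0] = (0 3 4 7 1 6 2 8 5 10 11)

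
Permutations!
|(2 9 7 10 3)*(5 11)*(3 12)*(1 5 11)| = |(1 5)(2 9 7 10 12 3)| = 6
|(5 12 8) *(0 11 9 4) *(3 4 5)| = 8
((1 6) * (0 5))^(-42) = ((0 5)(1 6))^(-42) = (6)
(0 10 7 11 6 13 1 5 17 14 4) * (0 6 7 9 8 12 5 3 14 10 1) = (0 1 3 14 4 6 13)(5 17 10 9 8 12)(7 11) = [1, 3, 2, 14, 6, 17, 13, 11, 12, 8, 9, 7, 5, 0, 4, 15, 16, 10]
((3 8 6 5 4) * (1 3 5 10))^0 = ((1 3 8 6 10)(4 5))^0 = (10)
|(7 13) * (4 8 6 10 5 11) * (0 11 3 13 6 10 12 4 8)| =|(0 11 8 10 5 3 13 7 6 12 4)| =11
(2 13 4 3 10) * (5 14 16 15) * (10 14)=[0, 1, 13, 14, 3, 10, 6, 7, 8, 9, 2, 11, 12, 4, 16, 5, 15]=(2 13 4 3 14 16 15 5 10)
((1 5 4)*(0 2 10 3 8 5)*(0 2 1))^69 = (0 8 2 4 3 1 5 10)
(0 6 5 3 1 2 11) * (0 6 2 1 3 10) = (0 2 11 6 5 10) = [2, 1, 11, 3, 4, 10, 5, 7, 8, 9, 0, 6]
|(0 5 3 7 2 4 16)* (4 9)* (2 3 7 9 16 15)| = |(0 5 7 3 9 4 15 2 16)| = 9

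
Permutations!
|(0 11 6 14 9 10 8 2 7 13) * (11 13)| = |(0 13)(2 7 11 6 14 9 10 8)| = 8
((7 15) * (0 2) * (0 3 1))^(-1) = ((0 2 3 1)(7 15))^(-1) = (0 1 3 2)(7 15)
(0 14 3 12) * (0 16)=(0 14 3 12 16)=[14, 1, 2, 12, 4, 5, 6, 7, 8, 9, 10, 11, 16, 13, 3, 15, 0]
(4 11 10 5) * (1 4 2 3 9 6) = (1 4 11 10 5 2 3 9 6) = [0, 4, 3, 9, 11, 2, 1, 7, 8, 6, 5, 10]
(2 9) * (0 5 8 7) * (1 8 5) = (0 1 8 7)(2 9) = [1, 8, 9, 3, 4, 5, 6, 0, 7, 2]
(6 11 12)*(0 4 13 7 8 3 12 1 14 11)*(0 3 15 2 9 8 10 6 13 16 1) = (0 4 16 1 14 11)(2 9 8 15)(3 12 13 7 10 6) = [4, 14, 9, 12, 16, 5, 3, 10, 15, 8, 6, 0, 13, 7, 11, 2, 1]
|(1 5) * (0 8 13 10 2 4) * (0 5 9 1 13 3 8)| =10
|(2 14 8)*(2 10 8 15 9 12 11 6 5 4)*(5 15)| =|(2 14 5 4)(6 15 9 12 11)(8 10)| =20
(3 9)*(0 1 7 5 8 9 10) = (0 1 7 5 8 9 3 10) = [1, 7, 2, 10, 4, 8, 6, 5, 9, 3, 0]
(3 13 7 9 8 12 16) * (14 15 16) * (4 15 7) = (3 13 4 15 16)(7 9 8 12 14) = [0, 1, 2, 13, 15, 5, 6, 9, 12, 8, 10, 11, 14, 4, 7, 16, 3]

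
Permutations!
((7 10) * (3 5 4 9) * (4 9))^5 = (3 9 5)(7 10)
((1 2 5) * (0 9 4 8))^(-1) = ((0 9 4 8)(1 2 5))^(-1) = (0 8 4 9)(1 5 2)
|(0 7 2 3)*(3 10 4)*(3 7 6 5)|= 4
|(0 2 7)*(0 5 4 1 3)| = 7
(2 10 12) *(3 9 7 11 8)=(2 10 12)(3 9 7 11 8)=[0, 1, 10, 9, 4, 5, 6, 11, 3, 7, 12, 8, 2]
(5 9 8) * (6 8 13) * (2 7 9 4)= (2 7 9 13 6 8 5 4)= [0, 1, 7, 3, 2, 4, 8, 9, 5, 13, 10, 11, 12, 6]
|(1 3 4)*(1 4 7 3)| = |(3 7)| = 2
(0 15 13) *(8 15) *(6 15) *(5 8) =(0 5 8 6 15 13) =[5, 1, 2, 3, 4, 8, 15, 7, 6, 9, 10, 11, 12, 0, 14, 13]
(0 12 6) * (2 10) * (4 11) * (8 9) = (0 12 6)(2 10)(4 11)(8 9) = [12, 1, 10, 3, 11, 5, 0, 7, 9, 8, 2, 4, 6]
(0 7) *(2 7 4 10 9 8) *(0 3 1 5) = (0 4 10 9 8 2 7 3 1 5) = [4, 5, 7, 1, 10, 0, 6, 3, 2, 8, 9]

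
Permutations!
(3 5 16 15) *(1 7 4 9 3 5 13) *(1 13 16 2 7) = (2 7 4 9 3 16 15 5) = [0, 1, 7, 16, 9, 2, 6, 4, 8, 3, 10, 11, 12, 13, 14, 5, 15]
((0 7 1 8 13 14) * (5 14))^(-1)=(0 14 5 13 8 1 7)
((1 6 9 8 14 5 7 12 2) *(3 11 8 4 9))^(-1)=(1 2 12 7 5 14 8 11 3 6)(4 9)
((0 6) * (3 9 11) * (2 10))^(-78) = ((0 6)(2 10)(3 9 11))^(-78) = (11)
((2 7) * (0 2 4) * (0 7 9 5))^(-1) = ((0 2 9 5)(4 7))^(-1) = (0 5 9 2)(4 7)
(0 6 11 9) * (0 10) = (0 6 11 9 10) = [6, 1, 2, 3, 4, 5, 11, 7, 8, 10, 0, 9]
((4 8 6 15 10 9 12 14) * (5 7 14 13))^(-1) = (4 14 7 5 13 12 9 10 15 6 8)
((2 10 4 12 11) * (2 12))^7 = (2 10 4)(11 12)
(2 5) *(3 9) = (2 5)(3 9) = [0, 1, 5, 9, 4, 2, 6, 7, 8, 3]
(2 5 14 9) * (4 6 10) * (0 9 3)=(0 9 2 5 14 3)(4 6 10)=[9, 1, 5, 0, 6, 14, 10, 7, 8, 2, 4, 11, 12, 13, 3]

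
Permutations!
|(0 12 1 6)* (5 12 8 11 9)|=8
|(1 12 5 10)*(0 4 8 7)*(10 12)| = 4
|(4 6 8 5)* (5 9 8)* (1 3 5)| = 10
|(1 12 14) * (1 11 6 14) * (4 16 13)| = 6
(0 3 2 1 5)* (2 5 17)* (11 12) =[3, 17, 1, 5, 4, 0, 6, 7, 8, 9, 10, 12, 11, 13, 14, 15, 16, 2] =(0 3 5)(1 17 2)(11 12)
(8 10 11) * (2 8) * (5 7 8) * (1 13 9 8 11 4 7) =(1 13 9 8 10 4 7 11 2 5) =[0, 13, 5, 3, 7, 1, 6, 11, 10, 8, 4, 2, 12, 9]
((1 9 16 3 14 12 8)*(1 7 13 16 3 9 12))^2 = (1 8 13 9 14 12 7 16 3)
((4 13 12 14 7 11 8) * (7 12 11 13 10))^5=(4 8 11 13 7 10)(12 14)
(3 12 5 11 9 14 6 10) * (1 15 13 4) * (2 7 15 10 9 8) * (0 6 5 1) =(0 6 9 14 5 11 8 2 7 15 13 4)(1 10 3 12) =[6, 10, 7, 12, 0, 11, 9, 15, 2, 14, 3, 8, 1, 4, 5, 13]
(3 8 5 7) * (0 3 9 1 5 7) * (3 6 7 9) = (0 6 7 3 8 9 1 5) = [6, 5, 2, 8, 4, 0, 7, 3, 9, 1]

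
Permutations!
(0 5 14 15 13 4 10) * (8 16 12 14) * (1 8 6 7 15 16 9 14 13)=(0 5 6 7 15 1 8 9 14 16 12 13 4 10)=[5, 8, 2, 3, 10, 6, 7, 15, 9, 14, 0, 11, 13, 4, 16, 1, 12]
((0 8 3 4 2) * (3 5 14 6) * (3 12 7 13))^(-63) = (0 14 7 4 8 6 13 2 5 12 3) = ((0 8 5 14 6 12 7 13 3 4 2))^(-63)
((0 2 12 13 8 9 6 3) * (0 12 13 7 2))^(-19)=(2 3 8 7 6 13 12 9)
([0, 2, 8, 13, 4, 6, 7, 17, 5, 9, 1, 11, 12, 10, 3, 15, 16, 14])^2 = [0, 8, 5, 10, 4, 7, 17, 14, 6, 9, 2, 11, 12, 1, 13, 15, 16, 3]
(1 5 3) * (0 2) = (0 2)(1 5 3) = [2, 5, 0, 1, 4, 3]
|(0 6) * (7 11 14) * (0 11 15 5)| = |(0 6 11 14 7 15 5)| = 7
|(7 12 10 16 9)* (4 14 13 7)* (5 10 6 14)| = |(4 5 10 16 9)(6 14 13 7 12)| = 5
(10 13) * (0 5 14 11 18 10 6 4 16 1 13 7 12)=(0 5 14 11 18 10 7 12)(1 13 6 4 16)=[5, 13, 2, 3, 16, 14, 4, 12, 8, 9, 7, 18, 0, 6, 11, 15, 1, 17, 10]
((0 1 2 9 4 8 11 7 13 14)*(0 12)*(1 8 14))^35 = (0 11 13 2 4 12 8 7 1 9 14) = ((0 8 11 7 13 1 2 9 4 14 12))^35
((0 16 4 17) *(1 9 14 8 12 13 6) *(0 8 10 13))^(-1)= (0 12 8 17 4 16)(1 6 13 10 14 9)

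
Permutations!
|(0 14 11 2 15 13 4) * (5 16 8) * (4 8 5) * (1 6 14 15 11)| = |(0 15 13 8 4)(1 6 14)(2 11)(5 16)| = 30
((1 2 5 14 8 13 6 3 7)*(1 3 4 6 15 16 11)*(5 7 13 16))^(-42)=((1 2 7 3 13 15 5 14 8 16 11)(4 6))^(-42)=(1 7 13 5 8 11 2 3 15 14 16)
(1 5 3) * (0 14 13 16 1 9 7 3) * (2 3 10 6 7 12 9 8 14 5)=(0 5)(1 2 3 8 14 13 16)(6 7 10)(9 12)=[5, 2, 3, 8, 4, 0, 7, 10, 14, 12, 6, 11, 9, 16, 13, 15, 1]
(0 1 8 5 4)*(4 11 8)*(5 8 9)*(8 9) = (0 1 4)(5 11 8 9) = [1, 4, 2, 3, 0, 11, 6, 7, 9, 5, 10, 8]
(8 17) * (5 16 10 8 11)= (5 16 10 8 17 11)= [0, 1, 2, 3, 4, 16, 6, 7, 17, 9, 8, 5, 12, 13, 14, 15, 10, 11]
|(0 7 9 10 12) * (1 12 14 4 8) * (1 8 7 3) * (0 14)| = 9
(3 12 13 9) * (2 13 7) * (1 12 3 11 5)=(1 12 7 2 13 9 11 5)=[0, 12, 13, 3, 4, 1, 6, 2, 8, 11, 10, 5, 7, 9]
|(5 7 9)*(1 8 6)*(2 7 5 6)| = 6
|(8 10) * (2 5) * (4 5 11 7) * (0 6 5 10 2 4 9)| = 10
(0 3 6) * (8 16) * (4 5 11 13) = [3, 1, 2, 6, 5, 11, 0, 7, 16, 9, 10, 13, 12, 4, 14, 15, 8] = (0 3 6)(4 5 11 13)(8 16)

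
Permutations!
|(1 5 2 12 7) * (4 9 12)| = 7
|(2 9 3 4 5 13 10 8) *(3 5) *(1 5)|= |(1 5 13 10 8 2 9)(3 4)|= 14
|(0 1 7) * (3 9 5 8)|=|(0 1 7)(3 9 5 8)|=12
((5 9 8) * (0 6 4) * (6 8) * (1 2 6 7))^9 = ((0 8 5 9 7 1 2 6 4))^9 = (9)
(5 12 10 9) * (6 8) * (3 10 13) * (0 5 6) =(0 5 12 13 3 10 9 6 8) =[5, 1, 2, 10, 4, 12, 8, 7, 0, 6, 9, 11, 13, 3]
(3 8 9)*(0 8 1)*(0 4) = (0 8 9 3 1 4) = [8, 4, 2, 1, 0, 5, 6, 7, 9, 3]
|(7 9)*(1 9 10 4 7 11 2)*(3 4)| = 4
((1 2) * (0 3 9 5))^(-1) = ((0 3 9 5)(1 2))^(-1) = (0 5 9 3)(1 2)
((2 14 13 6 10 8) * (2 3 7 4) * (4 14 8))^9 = (14) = ((2 8 3 7 14 13 6 10 4))^9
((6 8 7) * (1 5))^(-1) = ((1 5)(6 8 7))^(-1) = (1 5)(6 7 8)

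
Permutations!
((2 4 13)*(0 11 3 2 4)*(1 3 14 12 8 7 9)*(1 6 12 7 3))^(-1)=(0 2 3 8 12 6 9 7 14 11)(4 13)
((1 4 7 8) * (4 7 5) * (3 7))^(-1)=(1 8 7 3)(4 5)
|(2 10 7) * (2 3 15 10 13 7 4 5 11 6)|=10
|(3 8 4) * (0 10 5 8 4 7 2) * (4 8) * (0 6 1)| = 10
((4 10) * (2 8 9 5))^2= ((2 8 9 5)(4 10))^2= (10)(2 9)(5 8)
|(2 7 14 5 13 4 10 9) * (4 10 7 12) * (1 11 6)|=|(1 11 6)(2 12 4 7 14 5 13 10 9)|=9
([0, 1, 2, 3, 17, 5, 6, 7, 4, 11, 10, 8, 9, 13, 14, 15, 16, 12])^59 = [0, 1, 2, 3, 8, 5, 6, 7, 11, 12, 10, 9, 17, 13, 14, 15, 16, 4]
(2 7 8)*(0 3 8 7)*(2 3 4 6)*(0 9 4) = (2 9 4 6)(3 8) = [0, 1, 9, 8, 6, 5, 2, 7, 3, 4]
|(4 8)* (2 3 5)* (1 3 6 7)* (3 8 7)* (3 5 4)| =|(1 8 3 4 7)(2 6 5)| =15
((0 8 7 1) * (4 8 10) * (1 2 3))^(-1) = (0 1 3 2 7 8 4 10)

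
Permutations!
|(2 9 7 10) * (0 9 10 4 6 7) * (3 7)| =4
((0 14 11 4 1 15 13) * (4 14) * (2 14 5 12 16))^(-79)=(0 4 1 15 13)(2 16 12 5 11 14)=((0 4 1 15 13)(2 14 11 5 12 16))^(-79)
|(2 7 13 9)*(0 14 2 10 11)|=|(0 14 2 7 13 9 10 11)|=8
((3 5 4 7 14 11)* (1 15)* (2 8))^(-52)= ((1 15)(2 8)(3 5 4 7 14 11))^(-52)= (15)(3 4 14)(5 7 11)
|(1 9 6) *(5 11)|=6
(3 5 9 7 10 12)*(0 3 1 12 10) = (0 3 5 9 7)(1 12) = [3, 12, 2, 5, 4, 9, 6, 0, 8, 7, 10, 11, 1]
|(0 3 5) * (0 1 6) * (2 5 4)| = 7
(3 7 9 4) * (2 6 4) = [0, 1, 6, 7, 3, 5, 4, 9, 8, 2] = (2 6 4 3 7 9)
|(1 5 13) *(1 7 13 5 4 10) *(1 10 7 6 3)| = |(1 4 7 13 6 3)| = 6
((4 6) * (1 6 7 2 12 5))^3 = ((1 6 4 7 2 12 5))^3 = (1 7 5 4 12 6 2)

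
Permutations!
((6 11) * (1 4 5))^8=((1 4 5)(6 11))^8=(11)(1 5 4)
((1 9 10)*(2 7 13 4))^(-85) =((1 9 10)(2 7 13 4))^(-85) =(1 10 9)(2 4 13 7)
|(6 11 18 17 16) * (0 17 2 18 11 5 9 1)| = 14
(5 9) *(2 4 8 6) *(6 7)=(2 4 8 7 6)(5 9)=[0, 1, 4, 3, 8, 9, 2, 6, 7, 5]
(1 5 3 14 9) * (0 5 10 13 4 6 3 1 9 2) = (0 5 1 10 13 4 6 3 14 2) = [5, 10, 0, 14, 6, 1, 3, 7, 8, 9, 13, 11, 12, 4, 2]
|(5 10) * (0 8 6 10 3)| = 6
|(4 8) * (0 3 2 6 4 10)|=7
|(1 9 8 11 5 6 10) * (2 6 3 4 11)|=12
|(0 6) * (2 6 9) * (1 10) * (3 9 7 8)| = |(0 7 8 3 9 2 6)(1 10)| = 14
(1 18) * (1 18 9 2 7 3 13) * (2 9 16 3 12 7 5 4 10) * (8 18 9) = (1 16 3 13)(2 5 4 10)(7 12)(8 18 9) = [0, 16, 5, 13, 10, 4, 6, 12, 18, 8, 2, 11, 7, 1, 14, 15, 3, 17, 9]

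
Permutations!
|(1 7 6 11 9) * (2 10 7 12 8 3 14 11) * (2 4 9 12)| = |(1 2 10 7 6 4 9)(3 14 11 12 8)| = 35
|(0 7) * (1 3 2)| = 6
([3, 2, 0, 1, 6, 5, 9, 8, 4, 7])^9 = [3, 2, 0, 1, 8, 5, 4, 9, 7, 6]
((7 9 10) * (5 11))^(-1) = (5 11)(7 10 9) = ((5 11)(7 9 10))^(-1)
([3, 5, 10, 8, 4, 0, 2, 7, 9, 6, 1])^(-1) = [5, 10, 6, 0, 4, 1, 9, 7, 3, 8, 2]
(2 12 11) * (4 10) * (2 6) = [0, 1, 12, 3, 10, 5, 2, 7, 8, 9, 4, 6, 11] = (2 12 11 6)(4 10)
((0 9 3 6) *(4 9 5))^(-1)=(0 6 3 9 4 5)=((0 5 4 9 3 6))^(-1)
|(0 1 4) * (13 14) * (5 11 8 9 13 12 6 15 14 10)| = |(0 1 4)(5 11 8 9 13 10)(6 15 14 12)| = 12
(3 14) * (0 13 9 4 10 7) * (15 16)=(0 13 9 4 10 7)(3 14)(15 16)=[13, 1, 2, 14, 10, 5, 6, 0, 8, 4, 7, 11, 12, 9, 3, 16, 15]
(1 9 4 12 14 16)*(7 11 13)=(1 9 4 12 14 16)(7 11 13)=[0, 9, 2, 3, 12, 5, 6, 11, 8, 4, 10, 13, 14, 7, 16, 15, 1]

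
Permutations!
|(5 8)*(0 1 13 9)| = 4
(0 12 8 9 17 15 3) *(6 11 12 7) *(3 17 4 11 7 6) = (0 6 7 3)(4 11 12 8 9)(15 17) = [6, 1, 2, 0, 11, 5, 7, 3, 9, 4, 10, 12, 8, 13, 14, 17, 16, 15]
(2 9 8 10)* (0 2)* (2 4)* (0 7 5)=(0 4 2 9 8 10 7 5)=[4, 1, 9, 3, 2, 0, 6, 5, 10, 8, 7]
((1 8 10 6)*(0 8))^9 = (0 1 6 10 8)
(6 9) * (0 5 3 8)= (0 5 3 8)(6 9)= [5, 1, 2, 8, 4, 3, 9, 7, 0, 6]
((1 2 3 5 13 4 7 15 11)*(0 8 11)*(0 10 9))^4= (0 2 4 9 1 13 10 11 5 15 8 3 7)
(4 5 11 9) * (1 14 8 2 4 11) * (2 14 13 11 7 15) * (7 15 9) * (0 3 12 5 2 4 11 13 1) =[3, 1, 11, 12, 2, 0, 6, 9, 14, 15, 10, 7, 5, 13, 8, 4] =(0 3 12 5)(2 11 7 9 15 4)(8 14)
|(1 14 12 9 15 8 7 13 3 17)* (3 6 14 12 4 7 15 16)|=30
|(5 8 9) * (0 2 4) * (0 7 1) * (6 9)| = 20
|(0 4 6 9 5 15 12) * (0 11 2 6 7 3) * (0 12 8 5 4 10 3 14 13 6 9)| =12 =|(0 10 3 12 11 2 9 4 7 14 13 6)(5 15 8)|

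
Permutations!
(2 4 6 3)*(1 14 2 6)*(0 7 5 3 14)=[7, 0, 4, 6, 1, 3, 14, 5, 8, 9, 10, 11, 12, 13, 2]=(0 7 5 3 6 14 2 4 1)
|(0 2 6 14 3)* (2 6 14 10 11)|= |(0 6 10 11 2 14 3)|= 7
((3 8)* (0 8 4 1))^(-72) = (0 4 8 1 3)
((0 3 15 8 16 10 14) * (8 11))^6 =(0 10 8 15)(3 14 16 11)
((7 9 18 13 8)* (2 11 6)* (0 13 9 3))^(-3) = (0 8 3 13 7)(9 18)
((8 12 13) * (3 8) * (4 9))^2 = (3 12)(8 13)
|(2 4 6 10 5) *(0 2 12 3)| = 8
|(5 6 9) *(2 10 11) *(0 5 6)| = 6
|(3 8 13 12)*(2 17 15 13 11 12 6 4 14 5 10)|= 36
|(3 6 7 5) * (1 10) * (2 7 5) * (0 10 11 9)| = |(0 10 1 11 9)(2 7)(3 6 5)| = 30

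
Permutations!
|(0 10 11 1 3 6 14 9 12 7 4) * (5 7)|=|(0 10 11 1 3 6 14 9 12 5 7 4)|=12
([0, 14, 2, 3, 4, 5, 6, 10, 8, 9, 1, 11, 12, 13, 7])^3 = (1 10 7 14)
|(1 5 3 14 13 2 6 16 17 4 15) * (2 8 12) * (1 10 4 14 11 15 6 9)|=|(1 5 3 11 15 10 4 6 16 17 14 13 8 12 2 9)|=16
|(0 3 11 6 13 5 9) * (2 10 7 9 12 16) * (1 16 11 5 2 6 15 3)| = |(0 1 16 6 13 2 10 7 9)(3 5 12 11 15)| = 45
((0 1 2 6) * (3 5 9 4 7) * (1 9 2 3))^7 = (0 2 3 7 9 6 5 1 4)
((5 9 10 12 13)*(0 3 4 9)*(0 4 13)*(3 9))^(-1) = ((0 9 10 12)(3 13 5 4))^(-1) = (0 12 10 9)(3 4 5 13)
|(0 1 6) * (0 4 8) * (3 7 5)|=15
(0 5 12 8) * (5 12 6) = (0 12 8)(5 6) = [12, 1, 2, 3, 4, 6, 5, 7, 0, 9, 10, 11, 8]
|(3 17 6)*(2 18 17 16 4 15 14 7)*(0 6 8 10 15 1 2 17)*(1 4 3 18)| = |(0 6 18)(1 2)(3 16)(7 17 8 10 15 14)| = 6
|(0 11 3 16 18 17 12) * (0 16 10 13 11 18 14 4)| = 28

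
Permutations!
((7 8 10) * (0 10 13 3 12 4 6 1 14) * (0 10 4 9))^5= ((0 4 6 1 14 10 7 8 13 3 12 9))^5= (0 10 12 1 13 4 7 9 14 3 6 8)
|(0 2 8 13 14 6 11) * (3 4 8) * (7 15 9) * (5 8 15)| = 13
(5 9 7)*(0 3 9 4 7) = (0 3 9)(4 7 5) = [3, 1, 2, 9, 7, 4, 6, 5, 8, 0]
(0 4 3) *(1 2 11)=(0 4 3)(1 2 11)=[4, 2, 11, 0, 3, 5, 6, 7, 8, 9, 10, 1]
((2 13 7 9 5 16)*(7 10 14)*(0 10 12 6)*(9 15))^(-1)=((0 10 14 7 15 9 5 16 2 13 12 6))^(-1)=(0 6 12 13 2 16 5 9 15 7 14 10)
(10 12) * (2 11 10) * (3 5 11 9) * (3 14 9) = (2 3 5 11 10 12)(9 14) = [0, 1, 3, 5, 4, 11, 6, 7, 8, 14, 12, 10, 2, 13, 9]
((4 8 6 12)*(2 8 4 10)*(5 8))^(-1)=((2 5 8 6 12 10))^(-1)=(2 10 12 6 8 5)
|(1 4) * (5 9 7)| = 6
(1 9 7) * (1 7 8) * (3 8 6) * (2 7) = (1 9 6 3 8)(2 7) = [0, 9, 7, 8, 4, 5, 3, 2, 1, 6]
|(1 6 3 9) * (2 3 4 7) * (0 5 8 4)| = 10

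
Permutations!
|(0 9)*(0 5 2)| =|(0 9 5 2)| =4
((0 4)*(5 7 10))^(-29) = ((0 4)(5 7 10))^(-29) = (0 4)(5 7 10)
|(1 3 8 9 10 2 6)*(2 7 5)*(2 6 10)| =9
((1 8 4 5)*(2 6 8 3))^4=(1 8 3 4 2 5 6)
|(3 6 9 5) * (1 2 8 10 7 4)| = 12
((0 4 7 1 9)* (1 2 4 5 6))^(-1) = ((0 5 6 1 9)(2 4 7))^(-1) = (0 9 1 6 5)(2 7 4)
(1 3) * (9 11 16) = [0, 3, 2, 1, 4, 5, 6, 7, 8, 11, 10, 16, 12, 13, 14, 15, 9] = (1 3)(9 11 16)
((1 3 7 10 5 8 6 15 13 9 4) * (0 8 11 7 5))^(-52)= ((0 8 6 15 13 9 4 1 3 5 11 7 10))^(-52)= (15)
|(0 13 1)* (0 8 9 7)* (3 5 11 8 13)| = |(0 3 5 11 8 9 7)(1 13)| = 14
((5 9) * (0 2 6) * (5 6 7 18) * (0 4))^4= ((0 2 7 18 5 9 6 4))^4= (0 5)(2 9)(4 18)(6 7)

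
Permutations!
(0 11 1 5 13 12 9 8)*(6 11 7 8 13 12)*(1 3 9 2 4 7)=[1, 5, 4, 9, 7, 12, 11, 8, 0, 13, 10, 3, 2, 6]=(0 1 5 12 2 4 7 8)(3 9 13 6 11)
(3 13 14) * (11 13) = [0, 1, 2, 11, 4, 5, 6, 7, 8, 9, 10, 13, 12, 14, 3] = (3 11 13 14)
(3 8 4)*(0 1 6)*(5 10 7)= [1, 6, 2, 8, 3, 10, 0, 5, 4, 9, 7]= (0 1 6)(3 8 4)(5 10 7)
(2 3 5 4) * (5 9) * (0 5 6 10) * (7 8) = (0 5 4 2 3 9 6 10)(7 8) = [5, 1, 3, 9, 2, 4, 10, 8, 7, 6, 0]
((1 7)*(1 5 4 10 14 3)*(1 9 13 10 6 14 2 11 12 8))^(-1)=(1 8 12 11 2 10 13 9 3 14 6 4 5 7)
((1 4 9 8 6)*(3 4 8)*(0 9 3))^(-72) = (9)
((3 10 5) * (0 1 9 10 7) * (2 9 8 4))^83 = ((0 1 8 4 2 9 10 5 3 7))^83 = (0 4 10 7 8 9 3 1 2 5)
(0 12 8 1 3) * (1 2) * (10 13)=(0 12 8 2 1 3)(10 13)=[12, 3, 1, 0, 4, 5, 6, 7, 2, 9, 13, 11, 8, 10]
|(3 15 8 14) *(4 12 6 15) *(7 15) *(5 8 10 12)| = 5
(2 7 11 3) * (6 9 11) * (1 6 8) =[0, 6, 7, 2, 4, 5, 9, 8, 1, 11, 10, 3] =(1 6 9 11 3 2 7 8)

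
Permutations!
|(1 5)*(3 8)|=|(1 5)(3 8)|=2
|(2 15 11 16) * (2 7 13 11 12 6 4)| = |(2 15 12 6 4)(7 13 11 16)| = 20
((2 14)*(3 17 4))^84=(17)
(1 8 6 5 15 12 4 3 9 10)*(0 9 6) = (0 9 10 1 8)(3 6 5 15 12 4) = [9, 8, 2, 6, 3, 15, 5, 7, 0, 10, 1, 11, 4, 13, 14, 12]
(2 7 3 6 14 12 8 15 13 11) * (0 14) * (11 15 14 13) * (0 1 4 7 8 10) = (0 13 15 11 2 8 14 12 10)(1 4 7 3 6) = [13, 4, 8, 6, 7, 5, 1, 3, 14, 9, 0, 2, 10, 15, 12, 11]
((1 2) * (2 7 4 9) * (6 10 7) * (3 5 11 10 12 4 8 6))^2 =((1 3 5 11 10 7 8 6 12 4 9 2))^2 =(1 5 10 8 12 9)(2 3 11 7 6 4)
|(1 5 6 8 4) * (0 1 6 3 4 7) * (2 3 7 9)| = 12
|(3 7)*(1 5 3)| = 4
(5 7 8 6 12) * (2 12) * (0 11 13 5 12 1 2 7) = [11, 2, 1, 3, 4, 0, 7, 8, 6, 9, 10, 13, 12, 5] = (0 11 13 5)(1 2)(6 7 8)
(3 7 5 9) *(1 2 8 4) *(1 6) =[0, 2, 8, 7, 6, 9, 1, 5, 4, 3] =(1 2 8 4 6)(3 7 5 9)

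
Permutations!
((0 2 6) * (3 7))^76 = ((0 2 6)(3 7))^76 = (7)(0 2 6)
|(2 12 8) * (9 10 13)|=3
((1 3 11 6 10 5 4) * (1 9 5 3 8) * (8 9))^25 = ((1 9 5 4 8)(3 11 6 10))^25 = (3 11 6 10)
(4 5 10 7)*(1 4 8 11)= (1 4 5 10 7 8 11)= [0, 4, 2, 3, 5, 10, 6, 8, 11, 9, 7, 1]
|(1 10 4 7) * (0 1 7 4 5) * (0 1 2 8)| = 3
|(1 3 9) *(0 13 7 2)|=|(0 13 7 2)(1 3 9)|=12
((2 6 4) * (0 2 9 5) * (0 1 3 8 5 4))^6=((0 2 6)(1 3 8 5)(4 9))^6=(9)(1 8)(3 5)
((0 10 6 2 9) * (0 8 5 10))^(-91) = ((2 9 8 5 10 6))^(-91) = (2 6 10 5 8 9)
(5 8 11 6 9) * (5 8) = (6 9 8 11) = [0, 1, 2, 3, 4, 5, 9, 7, 11, 8, 10, 6]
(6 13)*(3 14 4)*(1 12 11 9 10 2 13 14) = (1 12 11 9 10 2 13 6 14 4 3) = [0, 12, 13, 1, 3, 5, 14, 7, 8, 10, 2, 9, 11, 6, 4]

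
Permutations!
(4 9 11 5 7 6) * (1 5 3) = [0, 5, 2, 1, 9, 7, 4, 6, 8, 11, 10, 3] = (1 5 7 6 4 9 11 3)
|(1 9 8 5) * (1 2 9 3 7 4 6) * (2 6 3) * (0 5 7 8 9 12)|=12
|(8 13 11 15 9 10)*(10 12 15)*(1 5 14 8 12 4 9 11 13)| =|(1 5 14 8)(4 9)(10 12 15 11)| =4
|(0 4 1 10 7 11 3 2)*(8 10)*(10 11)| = |(0 4 1 8 11 3 2)(7 10)| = 14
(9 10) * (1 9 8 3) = [0, 9, 2, 1, 4, 5, 6, 7, 3, 10, 8] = (1 9 10 8 3)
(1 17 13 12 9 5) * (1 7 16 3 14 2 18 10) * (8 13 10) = (1 17 10)(2 18 8 13 12 9 5 7 16 3 14) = [0, 17, 18, 14, 4, 7, 6, 16, 13, 5, 1, 11, 9, 12, 2, 15, 3, 10, 8]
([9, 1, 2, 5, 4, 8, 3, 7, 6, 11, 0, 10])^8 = (11)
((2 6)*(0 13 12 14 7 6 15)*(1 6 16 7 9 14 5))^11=(0 5 2 13 1 15 12 6)(7 16)(9 14)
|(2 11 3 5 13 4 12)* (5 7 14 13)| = 8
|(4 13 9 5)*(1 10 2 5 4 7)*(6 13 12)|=|(1 10 2 5 7)(4 12 6 13 9)|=5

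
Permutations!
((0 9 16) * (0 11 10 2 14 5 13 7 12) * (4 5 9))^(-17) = ((0 4 5 13 7 12)(2 14 9 16 11 10))^(-17) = (0 4 5 13 7 12)(2 14 9 16 11 10)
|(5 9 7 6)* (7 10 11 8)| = |(5 9 10 11 8 7 6)| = 7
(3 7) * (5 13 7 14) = (3 14 5 13 7) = [0, 1, 2, 14, 4, 13, 6, 3, 8, 9, 10, 11, 12, 7, 5]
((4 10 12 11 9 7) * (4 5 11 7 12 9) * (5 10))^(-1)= (4 11 5)(7 12 9 10)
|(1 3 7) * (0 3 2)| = |(0 3 7 1 2)| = 5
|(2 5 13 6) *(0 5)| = 5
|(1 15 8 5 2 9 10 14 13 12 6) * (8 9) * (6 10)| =|(1 15 9 6)(2 8 5)(10 14 13 12)| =12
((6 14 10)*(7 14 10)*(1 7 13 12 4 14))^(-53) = ((1 7)(4 14 13 12)(6 10))^(-53) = (1 7)(4 12 13 14)(6 10)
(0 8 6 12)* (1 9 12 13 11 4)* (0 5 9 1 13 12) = [8, 1, 2, 3, 13, 9, 12, 7, 6, 0, 10, 4, 5, 11] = (0 8 6 12 5 9)(4 13 11)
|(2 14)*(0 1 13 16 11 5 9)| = 14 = |(0 1 13 16 11 5 9)(2 14)|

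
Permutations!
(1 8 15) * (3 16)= [0, 8, 2, 16, 4, 5, 6, 7, 15, 9, 10, 11, 12, 13, 14, 1, 3]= (1 8 15)(3 16)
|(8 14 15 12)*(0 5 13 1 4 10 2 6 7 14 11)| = 14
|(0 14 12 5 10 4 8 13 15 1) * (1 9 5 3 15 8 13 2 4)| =36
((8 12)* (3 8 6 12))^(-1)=(3 8)(6 12)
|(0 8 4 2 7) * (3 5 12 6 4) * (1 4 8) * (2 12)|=|(0 1 4 12 6 8 3 5 2 7)|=10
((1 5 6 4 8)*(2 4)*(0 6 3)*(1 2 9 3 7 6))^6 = (0 3 9 6 7 5 1)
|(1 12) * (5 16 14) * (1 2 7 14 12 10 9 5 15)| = |(1 10 9 5 16 12 2 7 14 15)| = 10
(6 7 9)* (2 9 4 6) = (2 9)(4 6 7) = [0, 1, 9, 3, 6, 5, 7, 4, 8, 2]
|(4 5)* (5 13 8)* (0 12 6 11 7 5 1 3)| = 11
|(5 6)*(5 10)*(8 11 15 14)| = |(5 6 10)(8 11 15 14)| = 12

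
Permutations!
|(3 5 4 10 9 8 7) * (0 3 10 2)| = |(0 3 5 4 2)(7 10 9 8)| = 20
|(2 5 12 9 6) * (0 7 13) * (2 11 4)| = |(0 7 13)(2 5 12 9 6 11 4)| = 21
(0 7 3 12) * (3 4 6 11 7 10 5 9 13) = (0 10 5 9 13 3 12)(4 6 11 7) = [10, 1, 2, 12, 6, 9, 11, 4, 8, 13, 5, 7, 0, 3]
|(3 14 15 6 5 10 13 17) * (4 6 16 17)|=|(3 14 15 16 17)(4 6 5 10 13)|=5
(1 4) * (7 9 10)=(1 4)(7 9 10)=[0, 4, 2, 3, 1, 5, 6, 9, 8, 10, 7]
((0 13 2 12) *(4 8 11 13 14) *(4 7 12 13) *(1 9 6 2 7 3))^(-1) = (0 12 7 13 2 6 9 1 3 14)(4 11 8) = ((0 14 3 1 9 6 2 13 7 12)(4 8 11))^(-1)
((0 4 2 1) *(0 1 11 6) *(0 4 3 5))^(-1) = (0 5 3)(2 4 6 11)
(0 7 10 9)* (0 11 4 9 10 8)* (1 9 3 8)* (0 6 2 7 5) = (0 5)(1 9 11 4 3 8 6 2 7) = [5, 9, 7, 8, 3, 0, 2, 1, 6, 11, 10, 4]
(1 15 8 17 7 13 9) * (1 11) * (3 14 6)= (1 15 8 17 7 13 9 11)(3 14 6)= [0, 15, 2, 14, 4, 5, 3, 13, 17, 11, 10, 1, 12, 9, 6, 8, 16, 7]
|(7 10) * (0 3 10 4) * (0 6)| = 6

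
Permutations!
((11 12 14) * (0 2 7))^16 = ((0 2 7)(11 12 14))^16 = (0 2 7)(11 12 14)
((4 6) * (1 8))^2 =((1 8)(4 6))^2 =(8)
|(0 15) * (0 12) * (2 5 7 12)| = 6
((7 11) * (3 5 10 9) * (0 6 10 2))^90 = (11)(0 2 5 3 9 10 6) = ((0 6 10 9 3 5 2)(7 11))^90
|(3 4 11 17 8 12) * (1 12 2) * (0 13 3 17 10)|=30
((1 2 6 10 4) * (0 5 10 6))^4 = (0 1 10)(2 4 5)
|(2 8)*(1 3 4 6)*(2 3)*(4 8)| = |(1 2 4 6)(3 8)| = 4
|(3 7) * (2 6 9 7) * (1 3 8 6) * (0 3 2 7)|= |(0 3 7 8 6 9)(1 2)|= 6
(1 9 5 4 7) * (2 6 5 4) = (1 9 4 7)(2 6 5) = [0, 9, 6, 3, 7, 2, 5, 1, 8, 4]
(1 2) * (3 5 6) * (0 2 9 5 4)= (0 2 1 9 5 6 3 4)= [2, 9, 1, 4, 0, 6, 3, 7, 8, 5]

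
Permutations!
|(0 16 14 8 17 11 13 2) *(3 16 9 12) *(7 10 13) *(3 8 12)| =|(0 9 3 16 14 12 8 17 11 7 10 13 2)| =13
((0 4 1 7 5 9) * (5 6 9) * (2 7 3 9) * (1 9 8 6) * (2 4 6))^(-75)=(0 6 4 9)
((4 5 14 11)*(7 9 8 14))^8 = ((4 5 7 9 8 14 11))^8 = (4 5 7 9 8 14 11)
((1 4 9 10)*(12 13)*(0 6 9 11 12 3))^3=((0 6 9 10 1 4 11 12 13 3))^3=(0 10 11 3 9 4 13 6 1 12)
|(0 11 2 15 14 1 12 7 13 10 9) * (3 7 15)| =|(0 11 2 3 7 13 10 9)(1 12 15 14)| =8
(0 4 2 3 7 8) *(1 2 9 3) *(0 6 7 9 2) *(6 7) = (0 4 2 1)(3 9)(7 8) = [4, 0, 1, 9, 2, 5, 6, 8, 7, 3]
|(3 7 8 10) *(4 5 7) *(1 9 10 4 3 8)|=|(1 9 10 8 4 5 7)|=7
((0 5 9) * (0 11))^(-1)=(0 11 9 5)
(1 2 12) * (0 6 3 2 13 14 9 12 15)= [6, 13, 15, 2, 4, 5, 3, 7, 8, 12, 10, 11, 1, 14, 9, 0]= (0 6 3 2 15)(1 13 14 9 12)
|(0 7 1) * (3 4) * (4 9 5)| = 12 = |(0 7 1)(3 9 5 4)|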